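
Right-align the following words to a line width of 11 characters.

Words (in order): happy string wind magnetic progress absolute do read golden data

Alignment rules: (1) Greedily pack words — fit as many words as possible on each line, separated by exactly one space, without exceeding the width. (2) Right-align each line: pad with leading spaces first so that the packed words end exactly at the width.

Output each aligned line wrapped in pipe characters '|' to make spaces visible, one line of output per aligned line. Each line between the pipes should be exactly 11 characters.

Line 1: ['happy'] (min_width=5, slack=6)
Line 2: ['string', 'wind'] (min_width=11, slack=0)
Line 3: ['magnetic'] (min_width=8, slack=3)
Line 4: ['progress'] (min_width=8, slack=3)
Line 5: ['absolute', 'do'] (min_width=11, slack=0)
Line 6: ['read', 'golden'] (min_width=11, slack=0)
Line 7: ['data'] (min_width=4, slack=7)

Answer: |      happy|
|string wind|
|   magnetic|
|   progress|
|absolute do|
|read golden|
|       data|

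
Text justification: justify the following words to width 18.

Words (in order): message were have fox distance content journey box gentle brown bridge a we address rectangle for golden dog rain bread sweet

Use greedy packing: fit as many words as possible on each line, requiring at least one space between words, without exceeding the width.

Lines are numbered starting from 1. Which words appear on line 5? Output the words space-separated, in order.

Answer: bridge a we

Derivation:
Line 1: ['message', 'were', 'have'] (min_width=17, slack=1)
Line 2: ['fox', 'distance'] (min_width=12, slack=6)
Line 3: ['content', 'journey'] (min_width=15, slack=3)
Line 4: ['box', 'gentle', 'brown'] (min_width=16, slack=2)
Line 5: ['bridge', 'a', 'we'] (min_width=11, slack=7)
Line 6: ['address', 'rectangle'] (min_width=17, slack=1)
Line 7: ['for', 'golden', 'dog'] (min_width=14, slack=4)
Line 8: ['rain', 'bread', 'sweet'] (min_width=16, slack=2)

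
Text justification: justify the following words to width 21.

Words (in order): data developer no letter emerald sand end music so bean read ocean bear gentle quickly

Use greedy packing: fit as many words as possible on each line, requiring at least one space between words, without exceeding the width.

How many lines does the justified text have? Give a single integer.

Answer: 5

Derivation:
Line 1: ['data', 'developer', 'no'] (min_width=17, slack=4)
Line 2: ['letter', 'emerald', 'sand'] (min_width=19, slack=2)
Line 3: ['end', 'music', 'so', 'bean'] (min_width=17, slack=4)
Line 4: ['read', 'ocean', 'bear'] (min_width=15, slack=6)
Line 5: ['gentle', 'quickly'] (min_width=14, slack=7)
Total lines: 5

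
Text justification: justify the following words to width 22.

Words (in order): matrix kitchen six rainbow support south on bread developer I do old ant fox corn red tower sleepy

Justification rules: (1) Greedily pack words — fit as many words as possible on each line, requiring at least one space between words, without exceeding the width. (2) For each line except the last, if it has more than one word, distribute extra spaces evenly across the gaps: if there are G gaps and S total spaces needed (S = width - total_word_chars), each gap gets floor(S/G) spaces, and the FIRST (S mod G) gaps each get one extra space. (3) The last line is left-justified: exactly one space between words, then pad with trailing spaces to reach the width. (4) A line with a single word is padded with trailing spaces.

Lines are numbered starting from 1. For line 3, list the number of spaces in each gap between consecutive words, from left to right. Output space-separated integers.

Answer: 2 2 1

Derivation:
Line 1: ['matrix', 'kitchen', 'six'] (min_width=18, slack=4)
Line 2: ['rainbow', 'support', 'south'] (min_width=21, slack=1)
Line 3: ['on', 'bread', 'developer', 'I'] (min_width=20, slack=2)
Line 4: ['do', 'old', 'ant', 'fox', 'corn'] (min_width=19, slack=3)
Line 5: ['red', 'tower', 'sleepy'] (min_width=16, slack=6)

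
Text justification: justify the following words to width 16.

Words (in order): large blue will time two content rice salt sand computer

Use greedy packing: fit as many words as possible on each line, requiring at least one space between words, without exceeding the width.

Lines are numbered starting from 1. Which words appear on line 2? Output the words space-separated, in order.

Answer: time two content

Derivation:
Line 1: ['large', 'blue', 'will'] (min_width=15, slack=1)
Line 2: ['time', 'two', 'content'] (min_width=16, slack=0)
Line 3: ['rice', 'salt', 'sand'] (min_width=14, slack=2)
Line 4: ['computer'] (min_width=8, slack=8)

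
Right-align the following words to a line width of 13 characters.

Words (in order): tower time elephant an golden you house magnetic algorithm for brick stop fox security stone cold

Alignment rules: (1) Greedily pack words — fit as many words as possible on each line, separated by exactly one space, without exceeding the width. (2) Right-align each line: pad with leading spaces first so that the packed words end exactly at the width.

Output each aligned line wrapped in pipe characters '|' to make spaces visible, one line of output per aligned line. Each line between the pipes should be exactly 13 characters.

Answer: |   tower time|
|  elephant an|
|   golden you|
|        house|
|     magnetic|
|algorithm for|
|   brick stop|
| fox security|
|   stone cold|

Derivation:
Line 1: ['tower', 'time'] (min_width=10, slack=3)
Line 2: ['elephant', 'an'] (min_width=11, slack=2)
Line 3: ['golden', 'you'] (min_width=10, slack=3)
Line 4: ['house'] (min_width=5, slack=8)
Line 5: ['magnetic'] (min_width=8, slack=5)
Line 6: ['algorithm', 'for'] (min_width=13, slack=0)
Line 7: ['brick', 'stop'] (min_width=10, slack=3)
Line 8: ['fox', 'security'] (min_width=12, slack=1)
Line 9: ['stone', 'cold'] (min_width=10, slack=3)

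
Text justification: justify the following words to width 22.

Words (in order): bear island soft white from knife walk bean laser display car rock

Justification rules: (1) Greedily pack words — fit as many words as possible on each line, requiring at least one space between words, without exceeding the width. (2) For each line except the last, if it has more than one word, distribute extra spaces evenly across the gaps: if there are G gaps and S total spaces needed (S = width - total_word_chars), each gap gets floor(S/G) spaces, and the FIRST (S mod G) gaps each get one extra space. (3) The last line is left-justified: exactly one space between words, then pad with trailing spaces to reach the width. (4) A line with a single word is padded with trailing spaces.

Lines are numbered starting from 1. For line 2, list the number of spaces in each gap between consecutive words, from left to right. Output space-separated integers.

Line 1: ['bear', 'island', 'soft', 'white'] (min_width=22, slack=0)
Line 2: ['from', 'knife', 'walk', 'bean'] (min_width=20, slack=2)
Line 3: ['laser', 'display', 'car', 'rock'] (min_width=22, slack=0)

Answer: 2 2 1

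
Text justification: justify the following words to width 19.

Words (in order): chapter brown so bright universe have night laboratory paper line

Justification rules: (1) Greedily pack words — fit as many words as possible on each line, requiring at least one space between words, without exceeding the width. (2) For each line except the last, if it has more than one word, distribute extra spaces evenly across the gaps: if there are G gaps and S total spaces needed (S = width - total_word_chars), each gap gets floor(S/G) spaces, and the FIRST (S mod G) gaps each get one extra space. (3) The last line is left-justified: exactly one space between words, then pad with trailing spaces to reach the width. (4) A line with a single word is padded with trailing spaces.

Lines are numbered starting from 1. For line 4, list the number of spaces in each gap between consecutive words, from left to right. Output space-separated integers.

Line 1: ['chapter', 'brown', 'so'] (min_width=16, slack=3)
Line 2: ['bright', 'universe'] (min_width=15, slack=4)
Line 3: ['have', 'night'] (min_width=10, slack=9)
Line 4: ['laboratory', 'paper'] (min_width=16, slack=3)
Line 5: ['line'] (min_width=4, slack=15)

Answer: 4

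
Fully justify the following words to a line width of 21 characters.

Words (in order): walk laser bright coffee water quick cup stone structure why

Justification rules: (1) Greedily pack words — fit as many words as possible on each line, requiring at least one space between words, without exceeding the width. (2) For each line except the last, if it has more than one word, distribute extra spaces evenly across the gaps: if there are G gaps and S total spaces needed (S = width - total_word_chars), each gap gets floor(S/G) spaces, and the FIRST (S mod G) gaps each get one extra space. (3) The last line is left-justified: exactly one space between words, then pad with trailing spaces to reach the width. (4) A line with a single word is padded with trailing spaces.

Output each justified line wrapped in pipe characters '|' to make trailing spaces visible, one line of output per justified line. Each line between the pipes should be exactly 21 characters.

Answer: |walk   laser   bright|
|coffee   water  quick|
|cup  stone  structure|
|why                  |

Derivation:
Line 1: ['walk', 'laser', 'bright'] (min_width=17, slack=4)
Line 2: ['coffee', 'water', 'quick'] (min_width=18, slack=3)
Line 3: ['cup', 'stone', 'structure'] (min_width=19, slack=2)
Line 4: ['why'] (min_width=3, slack=18)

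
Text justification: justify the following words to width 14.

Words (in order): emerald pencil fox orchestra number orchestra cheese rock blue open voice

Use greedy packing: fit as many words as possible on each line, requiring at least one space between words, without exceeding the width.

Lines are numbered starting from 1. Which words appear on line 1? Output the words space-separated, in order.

Line 1: ['emerald', 'pencil'] (min_width=14, slack=0)
Line 2: ['fox', 'orchestra'] (min_width=13, slack=1)
Line 3: ['number'] (min_width=6, slack=8)
Line 4: ['orchestra'] (min_width=9, slack=5)
Line 5: ['cheese', 'rock'] (min_width=11, slack=3)
Line 6: ['blue', 'open'] (min_width=9, slack=5)
Line 7: ['voice'] (min_width=5, slack=9)

Answer: emerald pencil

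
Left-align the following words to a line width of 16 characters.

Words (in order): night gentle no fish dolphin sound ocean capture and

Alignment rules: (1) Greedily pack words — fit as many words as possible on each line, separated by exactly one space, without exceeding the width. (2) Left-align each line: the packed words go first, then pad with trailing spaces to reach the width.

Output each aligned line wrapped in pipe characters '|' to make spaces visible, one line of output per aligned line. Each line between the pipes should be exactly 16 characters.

Line 1: ['night', 'gentle', 'no'] (min_width=15, slack=1)
Line 2: ['fish', 'dolphin'] (min_width=12, slack=4)
Line 3: ['sound', 'ocean'] (min_width=11, slack=5)
Line 4: ['capture', 'and'] (min_width=11, slack=5)

Answer: |night gentle no |
|fish dolphin    |
|sound ocean     |
|capture and     |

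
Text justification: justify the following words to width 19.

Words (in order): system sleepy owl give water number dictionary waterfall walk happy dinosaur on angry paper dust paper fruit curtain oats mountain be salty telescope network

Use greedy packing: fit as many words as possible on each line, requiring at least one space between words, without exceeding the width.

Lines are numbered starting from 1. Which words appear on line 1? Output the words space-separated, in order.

Answer: system sleepy owl

Derivation:
Line 1: ['system', 'sleepy', 'owl'] (min_width=17, slack=2)
Line 2: ['give', 'water', 'number'] (min_width=17, slack=2)
Line 3: ['dictionary'] (min_width=10, slack=9)
Line 4: ['waterfall', 'walk'] (min_width=14, slack=5)
Line 5: ['happy', 'dinosaur', 'on'] (min_width=17, slack=2)
Line 6: ['angry', 'paper', 'dust'] (min_width=16, slack=3)
Line 7: ['paper', 'fruit', 'curtain'] (min_width=19, slack=0)
Line 8: ['oats', 'mountain', 'be'] (min_width=16, slack=3)
Line 9: ['salty', 'telescope'] (min_width=15, slack=4)
Line 10: ['network'] (min_width=7, slack=12)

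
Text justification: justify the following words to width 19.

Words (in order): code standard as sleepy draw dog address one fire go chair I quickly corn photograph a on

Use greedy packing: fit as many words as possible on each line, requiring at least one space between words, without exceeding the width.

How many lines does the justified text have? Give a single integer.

Answer: 6

Derivation:
Line 1: ['code', 'standard', 'as'] (min_width=16, slack=3)
Line 2: ['sleepy', 'draw', 'dog'] (min_width=15, slack=4)
Line 3: ['address', 'one', 'fire', 'go'] (min_width=19, slack=0)
Line 4: ['chair', 'I', 'quickly'] (min_width=15, slack=4)
Line 5: ['corn', 'photograph', 'a'] (min_width=17, slack=2)
Line 6: ['on'] (min_width=2, slack=17)
Total lines: 6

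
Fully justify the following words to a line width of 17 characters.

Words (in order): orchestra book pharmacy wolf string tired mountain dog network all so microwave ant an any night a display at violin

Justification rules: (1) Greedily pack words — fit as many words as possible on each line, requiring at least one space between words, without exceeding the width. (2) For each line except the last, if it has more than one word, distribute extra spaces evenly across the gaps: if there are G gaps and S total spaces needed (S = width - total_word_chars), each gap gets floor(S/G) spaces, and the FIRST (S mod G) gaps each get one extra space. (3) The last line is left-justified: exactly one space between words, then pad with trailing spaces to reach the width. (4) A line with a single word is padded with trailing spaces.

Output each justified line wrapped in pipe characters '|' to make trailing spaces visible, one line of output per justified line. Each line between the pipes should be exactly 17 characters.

Answer: |orchestra    book|
|pharmacy     wolf|
|string      tired|
|mountain      dog|
|network   all  so|
|microwave  ant an|
|any    night    a|
|display at violin|

Derivation:
Line 1: ['orchestra', 'book'] (min_width=14, slack=3)
Line 2: ['pharmacy', 'wolf'] (min_width=13, slack=4)
Line 3: ['string', 'tired'] (min_width=12, slack=5)
Line 4: ['mountain', 'dog'] (min_width=12, slack=5)
Line 5: ['network', 'all', 'so'] (min_width=14, slack=3)
Line 6: ['microwave', 'ant', 'an'] (min_width=16, slack=1)
Line 7: ['any', 'night', 'a'] (min_width=11, slack=6)
Line 8: ['display', 'at', 'violin'] (min_width=17, slack=0)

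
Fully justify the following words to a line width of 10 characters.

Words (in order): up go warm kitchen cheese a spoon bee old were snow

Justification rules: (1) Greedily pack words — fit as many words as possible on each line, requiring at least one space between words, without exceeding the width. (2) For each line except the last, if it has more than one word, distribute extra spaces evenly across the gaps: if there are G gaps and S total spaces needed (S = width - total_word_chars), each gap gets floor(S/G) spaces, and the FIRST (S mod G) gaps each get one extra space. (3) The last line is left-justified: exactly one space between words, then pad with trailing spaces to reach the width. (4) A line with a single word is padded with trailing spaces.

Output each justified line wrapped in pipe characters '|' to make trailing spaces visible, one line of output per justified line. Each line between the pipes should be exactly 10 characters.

Line 1: ['up', 'go', 'warm'] (min_width=10, slack=0)
Line 2: ['kitchen'] (min_width=7, slack=3)
Line 3: ['cheese', 'a'] (min_width=8, slack=2)
Line 4: ['spoon', 'bee'] (min_width=9, slack=1)
Line 5: ['old', 'were'] (min_width=8, slack=2)
Line 6: ['snow'] (min_width=4, slack=6)

Answer: |up go warm|
|kitchen   |
|cheese   a|
|spoon  bee|
|old   were|
|snow      |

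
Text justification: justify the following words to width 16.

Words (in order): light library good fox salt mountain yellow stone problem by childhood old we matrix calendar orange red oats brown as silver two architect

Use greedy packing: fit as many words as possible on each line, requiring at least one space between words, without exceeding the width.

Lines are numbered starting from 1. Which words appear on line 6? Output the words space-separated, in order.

Line 1: ['light', 'library'] (min_width=13, slack=3)
Line 2: ['good', 'fox', 'salt'] (min_width=13, slack=3)
Line 3: ['mountain', 'yellow'] (min_width=15, slack=1)
Line 4: ['stone', 'problem', 'by'] (min_width=16, slack=0)
Line 5: ['childhood', 'old', 'we'] (min_width=16, slack=0)
Line 6: ['matrix', 'calendar'] (min_width=15, slack=1)
Line 7: ['orange', 'red', 'oats'] (min_width=15, slack=1)
Line 8: ['brown', 'as', 'silver'] (min_width=15, slack=1)
Line 9: ['two', 'architect'] (min_width=13, slack=3)

Answer: matrix calendar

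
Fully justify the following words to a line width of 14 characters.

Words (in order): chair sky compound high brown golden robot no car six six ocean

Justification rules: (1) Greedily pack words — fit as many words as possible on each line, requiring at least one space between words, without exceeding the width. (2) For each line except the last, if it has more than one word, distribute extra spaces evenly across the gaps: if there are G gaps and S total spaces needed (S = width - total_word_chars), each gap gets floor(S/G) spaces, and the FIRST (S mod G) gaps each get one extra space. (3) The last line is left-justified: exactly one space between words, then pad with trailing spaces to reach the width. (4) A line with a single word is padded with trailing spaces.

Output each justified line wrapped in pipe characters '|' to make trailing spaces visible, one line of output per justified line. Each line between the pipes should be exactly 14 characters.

Line 1: ['chair', 'sky'] (min_width=9, slack=5)
Line 2: ['compound', 'high'] (min_width=13, slack=1)
Line 3: ['brown', 'golden'] (min_width=12, slack=2)
Line 4: ['robot', 'no', 'car'] (min_width=12, slack=2)
Line 5: ['six', 'six', 'ocean'] (min_width=13, slack=1)

Answer: |chair      sky|
|compound  high|
|brown   golden|
|robot  no  car|
|six six ocean |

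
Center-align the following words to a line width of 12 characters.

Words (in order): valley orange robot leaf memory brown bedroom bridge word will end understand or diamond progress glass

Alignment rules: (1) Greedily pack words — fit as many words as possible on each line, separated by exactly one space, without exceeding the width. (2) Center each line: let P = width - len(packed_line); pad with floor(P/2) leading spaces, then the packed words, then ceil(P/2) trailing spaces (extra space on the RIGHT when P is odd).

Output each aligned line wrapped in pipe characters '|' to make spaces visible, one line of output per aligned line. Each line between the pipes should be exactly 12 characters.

Line 1: ['valley'] (min_width=6, slack=6)
Line 2: ['orange', 'robot'] (min_width=12, slack=0)
Line 3: ['leaf', 'memory'] (min_width=11, slack=1)
Line 4: ['brown'] (min_width=5, slack=7)
Line 5: ['bedroom'] (min_width=7, slack=5)
Line 6: ['bridge', 'word'] (min_width=11, slack=1)
Line 7: ['will', 'end'] (min_width=8, slack=4)
Line 8: ['understand'] (min_width=10, slack=2)
Line 9: ['or', 'diamond'] (min_width=10, slack=2)
Line 10: ['progress'] (min_width=8, slack=4)
Line 11: ['glass'] (min_width=5, slack=7)

Answer: |   valley   |
|orange robot|
|leaf memory |
|   brown    |
|  bedroom   |
|bridge word |
|  will end  |
| understand |
| or diamond |
|  progress  |
|   glass    |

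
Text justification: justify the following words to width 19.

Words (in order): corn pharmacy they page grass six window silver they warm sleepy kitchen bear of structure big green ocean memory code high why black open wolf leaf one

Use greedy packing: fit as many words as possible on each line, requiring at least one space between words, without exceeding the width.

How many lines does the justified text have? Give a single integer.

Line 1: ['corn', 'pharmacy', 'they'] (min_width=18, slack=1)
Line 2: ['page', 'grass', 'six'] (min_width=14, slack=5)
Line 3: ['window', 'silver', 'they'] (min_width=18, slack=1)
Line 4: ['warm', 'sleepy', 'kitchen'] (min_width=19, slack=0)
Line 5: ['bear', 'of', 'structure'] (min_width=17, slack=2)
Line 6: ['big', 'green', 'ocean'] (min_width=15, slack=4)
Line 7: ['memory', 'code', 'high'] (min_width=16, slack=3)
Line 8: ['why', 'black', 'open', 'wolf'] (min_width=19, slack=0)
Line 9: ['leaf', 'one'] (min_width=8, slack=11)
Total lines: 9

Answer: 9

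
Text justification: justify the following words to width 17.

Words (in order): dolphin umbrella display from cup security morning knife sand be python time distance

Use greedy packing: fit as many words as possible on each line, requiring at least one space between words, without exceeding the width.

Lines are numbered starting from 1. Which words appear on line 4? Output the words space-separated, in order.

Line 1: ['dolphin', 'umbrella'] (min_width=16, slack=1)
Line 2: ['display', 'from', 'cup'] (min_width=16, slack=1)
Line 3: ['security', 'morning'] (min_width=16, slack=1)
Line 4: ['knife', 'sand', 'be'] (min_width=13, slack=4)
Line 5: ['python', 'time'] (min_width=11, slack=6)
Line 6: ['distance'] (min_width=8, slack=9)

Answer: knife sand be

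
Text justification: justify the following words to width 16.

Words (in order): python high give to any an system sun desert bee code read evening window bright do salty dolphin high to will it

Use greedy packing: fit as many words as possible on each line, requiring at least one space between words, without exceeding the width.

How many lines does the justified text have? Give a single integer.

Answer: 8

Derivation:
Line 1: ['python', 'high', 'give'] (min_width=16, slack=0)
Line 2: ['to', 'any', 'an', 'system'] (min_width=16, slack=0)
Line 3: ['sun', 'desert', 'bee'] (min_width=14, slack=2)
Line 4: ['code', 'read'] (min_width=9, slack=7)
Line 5: ['evening', 'window'] (min_width=14, slack=2)
Line 6: ['bright', 'do', 'salty'] (min_width=15, slack=1)
Line 7: ['dolphin', 'high', 'to'] (min_width=15, slack=1)
Line 8: ['will', 'it'] (min_width=7, slack=9)
Total lines: 8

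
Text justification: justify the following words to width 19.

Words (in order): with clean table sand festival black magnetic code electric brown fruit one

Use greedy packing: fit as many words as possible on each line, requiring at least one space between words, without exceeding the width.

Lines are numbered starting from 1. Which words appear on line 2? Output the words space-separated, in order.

Line 1: ['with', 'clean', 'table'] (min_width=16, slack=3)
Line 2: ['sand', 'festival', 'black'] (min_width=19, slack=0)
Line 3: ['magnetic', 'code'] (min_width=13, slack=6)
Line 4: ['electric', 'brown'] (min_width=14, slack=5)
Line 5: ['fruit', 'one'] (min_width=9, slack=10)

Answer: sand festival black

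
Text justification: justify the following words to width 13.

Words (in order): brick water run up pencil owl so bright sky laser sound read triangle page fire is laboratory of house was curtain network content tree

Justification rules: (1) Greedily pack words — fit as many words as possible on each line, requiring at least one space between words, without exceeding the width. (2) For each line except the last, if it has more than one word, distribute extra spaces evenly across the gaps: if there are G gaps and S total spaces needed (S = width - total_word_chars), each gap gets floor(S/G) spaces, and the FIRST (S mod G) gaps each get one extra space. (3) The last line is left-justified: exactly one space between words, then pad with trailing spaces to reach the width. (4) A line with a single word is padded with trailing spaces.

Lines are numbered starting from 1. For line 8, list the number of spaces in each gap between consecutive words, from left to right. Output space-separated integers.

Answer: 1

Derivation:
Line 1: ['brick', 'water'] (min_width=11, slack=2)
Line 2: ['run', 'up', 'pencil'] (min_width=13, slack=0)
Line 3: ['owl', 'so', 'bright'] (min_width=13, slack=0)
Line 4: ['sky', 'laser'] (min_width=9, slack=4)
Line 5: ['sound', 'read'] (min_width=10, slack=3)
Line 6: ['triangle', 'page'] (min_width=13, slack=0)
Line 7: ['fire', 'is'] (min_width=7, slack=6)
Line 8: ['laboratory', 'of'] (min_width=13, slack=0)
Line 9: ['house', 'was'] (min_width=9, slack=4)
Line 10: ['curtain'] (min_width=7, slack=6)
Line 11: ['network'] (min_width=7, slack=6)
Line 12: ['content', 'tree'] (min_width=12, slack=1)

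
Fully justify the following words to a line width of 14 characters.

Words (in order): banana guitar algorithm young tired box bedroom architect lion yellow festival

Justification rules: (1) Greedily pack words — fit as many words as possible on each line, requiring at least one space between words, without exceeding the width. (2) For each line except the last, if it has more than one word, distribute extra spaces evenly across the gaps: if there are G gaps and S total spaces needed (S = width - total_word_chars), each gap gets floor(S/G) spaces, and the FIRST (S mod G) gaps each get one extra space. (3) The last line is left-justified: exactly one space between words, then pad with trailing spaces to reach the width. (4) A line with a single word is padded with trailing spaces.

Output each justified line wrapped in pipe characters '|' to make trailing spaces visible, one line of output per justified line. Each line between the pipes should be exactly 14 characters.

Answer: |banana  guitar|
|algorithm     |
|young    tired|
|box    bedroom|
|architect lion|
|yellow        |
|festival      |

Derivation:
Line 1: ['banana', 'guitar'] (min_width=13, slack=1)
Line 2: ['algorithm'] (min_width=9, slack=5)
Line 3: ['young', 'tired'] (min_width=11, slack=3)
Line 4: ['box', 'bedroom'] (min_width=11, slack=3)
Line 5: ['architect', 'lion'] (min_width=14, slack=0)
Line 6: ['yellow'] (min_width=6, slack=8)
Line 7: ['festival'] (min_width=8, slack=6)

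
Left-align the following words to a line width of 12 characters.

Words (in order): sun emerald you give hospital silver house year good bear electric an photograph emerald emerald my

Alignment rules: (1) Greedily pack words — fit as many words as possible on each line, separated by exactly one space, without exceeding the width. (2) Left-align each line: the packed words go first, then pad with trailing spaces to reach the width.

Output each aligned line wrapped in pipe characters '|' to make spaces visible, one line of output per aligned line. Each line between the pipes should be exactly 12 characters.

Answer: |sun emerald |
|you give    |
|hospital    |
|silver house|
|year good   |
|bear        |
|electric an |
|photograph  |
|emerald     |
|emerald my  |

Derivation:
Line 1: ['sun', 'emerald'] (min_width=11, slack=1)
Line 2: ['you', 'give'] (min_width=8, slack=4)
Line 3: ['hospital'] (min_width=8, slack=4)
Line 4: ['silver', 'house'] (min_width=12, slack=0)
Line 5: ['year', 'good'] (min_width=9, slack=3)
Line 6: ['bear'] (min_width=4, slack=8)
Line 7: ['electric', 'an'] (min_width=11, slack=1)
Line 8: ['photograph'] (min_width=10, slack=2)
Line 9: ['emerald'] (min_width=7, slack=5)
Line 10: ['emerald', 'my'] (min_width=10, slack=2)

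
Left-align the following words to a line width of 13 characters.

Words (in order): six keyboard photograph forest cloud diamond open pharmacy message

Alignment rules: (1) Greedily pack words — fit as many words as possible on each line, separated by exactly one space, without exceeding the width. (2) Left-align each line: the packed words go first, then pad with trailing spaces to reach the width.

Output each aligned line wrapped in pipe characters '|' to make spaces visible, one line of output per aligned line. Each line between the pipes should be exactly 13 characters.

Answer: |six keyboard |
|photograph   |
|forest cloud |
|diamond open |
|pharmacy     |
|message      |

Derivation:
Line 1: ['six', 'keyboard'] (min_width=12, slack=1)
Line 2: ['photograph'] (min_width=10, slack=3)
Line 3: ['forest', 'cloud'] (min_width=12, slack=1)
Line 4: ['diamond', 'open'] (min_width=12, slack=1)
Line 5: ['pharmacy'] (min_width=8, slack=5)
Line 6: ['message'] (min_width=7, slack=6)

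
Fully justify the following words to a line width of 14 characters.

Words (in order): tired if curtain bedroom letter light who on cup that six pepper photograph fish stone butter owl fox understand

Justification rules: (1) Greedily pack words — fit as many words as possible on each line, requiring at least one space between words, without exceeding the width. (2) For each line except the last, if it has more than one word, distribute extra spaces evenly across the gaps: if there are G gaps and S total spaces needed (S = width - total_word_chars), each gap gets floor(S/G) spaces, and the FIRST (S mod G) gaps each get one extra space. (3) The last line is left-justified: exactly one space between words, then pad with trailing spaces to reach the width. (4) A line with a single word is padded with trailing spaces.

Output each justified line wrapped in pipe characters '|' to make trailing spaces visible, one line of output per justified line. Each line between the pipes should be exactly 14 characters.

Answer: |tired       if|
|curtain       |
|bedroom letter|
|light  who  on|
|cup  that  six|
|pepper        |
|photograph    |
|fish     stone|
|butter owl fox|
|understand    |

Derivation:
Line 1: ['tired', 'if'] (min_width=8, slack=6)
Line 2: ['curtain'] (min_width=7, slack=7)
Line 3: ['bedroom', 'letter'] (min_width=14, slack=0)
Line 4: ['light', 'who', 'on'] (min_width=12, slack=2)
Line 5: ['cup', 'that', 'six'] (min_width=12, slack=2)
Line 6: ['pepper'] (min_width=6, slack=8)
Line 7: ['photograph'] (min_width=10, slack=4)
Line 8: ['fish', 'stone'] (min_width=10, slack=4)
Line 9: ['butter', 'owl', 'fox'] (min_width=14, slack=0)
Line 10: ['understand'] (min_width=10, slack=4)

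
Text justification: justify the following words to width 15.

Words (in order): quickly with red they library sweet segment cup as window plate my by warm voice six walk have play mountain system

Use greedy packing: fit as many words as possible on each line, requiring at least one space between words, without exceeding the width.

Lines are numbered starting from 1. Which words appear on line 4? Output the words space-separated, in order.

Line 1: ['quickly', 'with'] (min_width=12, slack=3)
Line 2: ['red', 'they'] (min_width=8, slack=7)
Line 3: ['library', 'sweet'] (min_width=13, slack=2)
Line 4: ['segment', 'cup', 'as'] (min_width=14, slack=1)
Line 5: ['window', 'plate', 'my'] (min_width=15, slack=0)
Line 6: ['by', 'warm', 'voice'] (min_width=13, slack=2)
Line 7: ['six', 'walk', 'have'] (min_width=13, slack=2)
Line 8: ['play', 'mountain'] (min_width=13, slack=2)
Line 9: ['system'] (min_width=6, slack=9)

Answer: segment cup as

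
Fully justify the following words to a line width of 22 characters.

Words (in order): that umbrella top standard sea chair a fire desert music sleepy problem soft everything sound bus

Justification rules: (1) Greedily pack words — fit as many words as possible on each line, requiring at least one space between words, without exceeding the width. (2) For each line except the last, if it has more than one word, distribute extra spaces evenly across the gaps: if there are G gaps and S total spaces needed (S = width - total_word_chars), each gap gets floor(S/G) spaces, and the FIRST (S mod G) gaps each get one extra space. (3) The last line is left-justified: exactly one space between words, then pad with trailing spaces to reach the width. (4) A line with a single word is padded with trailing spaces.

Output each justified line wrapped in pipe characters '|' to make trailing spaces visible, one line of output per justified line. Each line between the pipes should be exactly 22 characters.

Answer: |that    umbrella   top|
|standard  sea  chair a|
|fire    desert   music|
|sleepy   problem  soft|
|everything sound bus  |

Derivation:
Line 1: ['that', 'umbrella', 'top'] (min_width=17, slack=5)
Line 2: ['standard', 'sea', 'chair', 'a'] (min_width=20, slack=2)
Line 3: ['fire', 'desert', 'music'] (min_width=17, slack=5)
Line 4: ['sleepy', 'problem', 'soft'] (min_width=19, slack=3)
Line 5: ['everything', 'sound', 'bus'] (min_width=20, slack=2)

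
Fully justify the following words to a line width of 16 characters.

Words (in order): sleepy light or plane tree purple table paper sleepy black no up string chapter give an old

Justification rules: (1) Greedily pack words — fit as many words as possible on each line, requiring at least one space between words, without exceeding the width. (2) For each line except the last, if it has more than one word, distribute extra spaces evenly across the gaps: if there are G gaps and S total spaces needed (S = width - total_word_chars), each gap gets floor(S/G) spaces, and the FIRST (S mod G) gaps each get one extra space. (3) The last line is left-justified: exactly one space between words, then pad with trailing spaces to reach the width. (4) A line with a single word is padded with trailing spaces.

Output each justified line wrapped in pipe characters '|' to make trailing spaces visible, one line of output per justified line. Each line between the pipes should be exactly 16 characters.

Line 1: ['sleepy', 'light', 'or'] (min_width=15, slack=1)
Line 2: ['plane', 'tree'] (min_width=10, slack=6)
Line 3: ['purple', 'table'] (min_width=12, slack=4)
Line 4: ['paper', 'sleepy'] (min_width=12, slack=4)
Line 5: ['black', 'no', 'up'] (min_width=11, slack=5)
Line 6: ['string', 'chapter'] (min_width=14, slack=2)
Line 7: ['give', 'an', 'old'] (min_width=11, slack=5)

Answer: |sleepy  light or|
|plane       tree|
|purple     table|
|paper     sleepy|
|black    no   up|
|string   chapter|
|give an old     |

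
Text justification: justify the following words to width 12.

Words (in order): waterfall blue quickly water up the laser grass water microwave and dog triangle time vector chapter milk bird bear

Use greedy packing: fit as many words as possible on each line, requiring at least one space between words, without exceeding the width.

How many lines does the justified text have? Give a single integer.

Line 1: ['waterfall'] (min_width=9, slack=3)
Line 2: ['blue', 'quickly'] (min_width=12, slack=0)
Line 3: ['water', 'up', 'the'] (min_width=12, slack=0)
Line 4: ['laser', 'grass'] (min_width=11, slack=1)
Line 5: ['water'] (min_width=5, slack=7)
Line 6: ['microwave'] (min_width=9, slack=3)
Line 7: ['and', 'dog'] (min_width=7, slack=5)
Line 8: ['triangle'] (min_width=8, slack=4)
Line 9: ['time', 'vector'] (min_width=11, slack=1)
Line 10: ['chapter', 'milk'] (min_width=12, slack=0)
Line 11: ['bird', 'bear'] (min_width=9, slack=3)
Total lines: 11

Answer: 11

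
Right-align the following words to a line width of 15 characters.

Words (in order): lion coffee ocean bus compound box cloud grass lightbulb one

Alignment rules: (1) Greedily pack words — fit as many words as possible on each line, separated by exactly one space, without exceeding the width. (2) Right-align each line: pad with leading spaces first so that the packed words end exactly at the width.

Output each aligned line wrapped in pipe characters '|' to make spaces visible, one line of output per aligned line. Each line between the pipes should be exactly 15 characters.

Answer: |    lion coffee|
|      ocean bus|
|   compound box|
|    cloud grass|
|  lightbulb one|

Derivation:
Line 1: ['lion', 'coffee'] (min_width=11, slack=4)
Line 2: ['ocean', 'bus'] (min_width=9, slack=6)
Line 3: ['compound', 'box'] (min_width=12, slack=3)
Line 4: ['cloud', 'grass'] (min_width=11, slack=4)
Line 5: ['lightbulb', 'one'] (min_width=13, slack=2)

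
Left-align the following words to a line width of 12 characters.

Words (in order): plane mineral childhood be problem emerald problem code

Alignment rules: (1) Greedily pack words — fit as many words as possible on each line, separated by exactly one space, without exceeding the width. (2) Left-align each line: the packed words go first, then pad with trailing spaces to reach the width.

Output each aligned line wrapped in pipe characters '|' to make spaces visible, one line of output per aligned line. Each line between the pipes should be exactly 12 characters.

Answer: |plane       |
|mineral     |
|childhood be|
|problem     |
|emerald     |
|problem code|

Derivation:
Line 1: ['plane'] (min_width=5, slack=7)
Line 2: ['mineral'] (min_width=7, slack=5)
Line 3: ['childhood', 'be'] (min_width=12, slack=0)
Line 4: ['problem'] (min_width=7, slack=5)
Line 5: ['emerald'] (min_width=7, slack=5)
Line 6: ['problem', 'code'] (min_width=12, slack=0)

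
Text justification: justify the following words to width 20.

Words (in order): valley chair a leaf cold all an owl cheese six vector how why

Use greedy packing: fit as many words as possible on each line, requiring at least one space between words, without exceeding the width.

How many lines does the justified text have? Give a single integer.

Line 1: ['valley', 'chair', 'a', 'leaf'] (min_width=19, slack=1)
Line 2: ['cold', 'all', 'an', 'owl'] (min_width=15, slack=5)
Line 3: ['cheese', 'six', 'vector'] (min_width=17, slack=3)
Line 4: ['how', 'why'] (min_width=7, slack=13)
Total lines: 4

Answer: 4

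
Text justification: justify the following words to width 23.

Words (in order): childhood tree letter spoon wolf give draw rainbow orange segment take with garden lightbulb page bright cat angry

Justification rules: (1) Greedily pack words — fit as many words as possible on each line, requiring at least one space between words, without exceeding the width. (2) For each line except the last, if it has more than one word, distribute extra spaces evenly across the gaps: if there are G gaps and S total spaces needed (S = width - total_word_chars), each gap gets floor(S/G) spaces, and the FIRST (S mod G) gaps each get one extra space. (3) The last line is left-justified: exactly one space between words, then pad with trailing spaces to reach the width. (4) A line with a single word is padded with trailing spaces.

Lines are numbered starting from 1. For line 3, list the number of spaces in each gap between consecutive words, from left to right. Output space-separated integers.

Answer: 2 1

Derivation:
Line 1: ['childhood', 'tree', 'letter'] (min_width=21, slack=2)
Line 2: ['spoon', 'wolf', 'give', 'draw'] (min_width=20, slack=3)
Line 3: ['rainbow', 'orange', 'segment'] (min_width=22, slack=1)
Line 4: ['take', 'with', 'garden'] (min_width=16, slack=7)
Line 5: ['lightbulb', 'page', 'bright'] (min_width=21, slack=2)
Line 6: ['cat', 'angry'] (min_width=9, slack=14)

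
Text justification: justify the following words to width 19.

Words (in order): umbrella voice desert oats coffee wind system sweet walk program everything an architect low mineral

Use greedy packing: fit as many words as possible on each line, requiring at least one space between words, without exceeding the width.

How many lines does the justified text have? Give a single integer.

Line 1: ['umbrella', 'voice'] (min_width=14, slack=5)
Line 2: ['desert', 'oats', 'coffee'] (min_width=18, slack=1)
Line 3: ['wind', 'system', 'sweet'] (min_width=17, slack=2)
Line 4: ['walk', 'program'] (min_width=12, slack=7)
Line 5: ['everything', 'an'] (min_width=13, slack=6)
Line 6: ['architect', 'low'] (min_width=13, slack=6)
Line 7: ['mineral'] (min_width=7, slack=12)
Total lines: 7

Answer: 7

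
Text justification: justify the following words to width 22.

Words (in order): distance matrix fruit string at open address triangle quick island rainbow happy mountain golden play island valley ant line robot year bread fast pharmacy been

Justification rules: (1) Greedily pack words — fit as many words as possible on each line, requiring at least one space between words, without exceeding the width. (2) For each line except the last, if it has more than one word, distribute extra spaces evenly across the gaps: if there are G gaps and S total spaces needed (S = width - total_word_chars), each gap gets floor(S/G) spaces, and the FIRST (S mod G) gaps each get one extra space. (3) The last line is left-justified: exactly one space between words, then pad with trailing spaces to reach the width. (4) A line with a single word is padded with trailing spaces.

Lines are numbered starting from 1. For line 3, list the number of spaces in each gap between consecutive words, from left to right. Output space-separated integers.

Answer: 2 1

Derivation:
Line 1: ['distance', 'matrix', 'fruit'] (min_width=21, slack=1)
Line 2: ['string', 'at', 'open', 'address'] (min_width=22, slack=0)
Line 3: ['triangle', 'quick', 'island'] (min_width=21, slack=1)
Line 4: ['rainbow', 'happy', 'mountain'] (min_width=22, slack=0)
Line 5: ['golden', 'play', 'island'] (min_width=18, slack=4)
Line 6: ['valley', 'ant', 'line', 'robot'] (min_width=21, slack=1)
Line 7: ['year', 'bread', 'fast'] (min_width=15, slack=7)
Line 8: ['pharmacy', 'been'] (min_width=13, slack=9)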